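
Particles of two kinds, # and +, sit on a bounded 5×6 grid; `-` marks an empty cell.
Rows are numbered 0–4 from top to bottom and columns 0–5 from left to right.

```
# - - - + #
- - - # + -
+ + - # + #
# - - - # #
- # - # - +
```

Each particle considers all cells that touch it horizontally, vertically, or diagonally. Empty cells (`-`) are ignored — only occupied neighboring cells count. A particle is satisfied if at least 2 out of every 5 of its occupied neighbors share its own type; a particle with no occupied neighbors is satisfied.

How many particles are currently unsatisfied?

7

Row 0: (0,0)# 0/0 ✓ · (0,4)+ 1/3 ✗ · (0,5)# 0/2 ✗
Row 1: (1,3)# 1/4 ✗ · (1,4)+ 2/6 ✗
Row 2: (2,0)+ 1/2 ✓ · (2,1)+ 1/2 ✓ · (2,3)# 2/4 ✓ · (2,4)+ 1/6 ✗ · (2,5)# 2/4 ✓
Row 3: (3,0)# 1/3 ✗ · (3,4)# 4/6 ✓ · (3,5)# 2/4 ✓
Row 4: (4,1)# 1/1 ✓ · (4,3)# 1/1 ✓ · (4,5)+ 0/2 ✗
Unsatisfied: (0,4), (0,5), (1,3), (1,4), (2,4), (3,0), (4,5) — 7 in total.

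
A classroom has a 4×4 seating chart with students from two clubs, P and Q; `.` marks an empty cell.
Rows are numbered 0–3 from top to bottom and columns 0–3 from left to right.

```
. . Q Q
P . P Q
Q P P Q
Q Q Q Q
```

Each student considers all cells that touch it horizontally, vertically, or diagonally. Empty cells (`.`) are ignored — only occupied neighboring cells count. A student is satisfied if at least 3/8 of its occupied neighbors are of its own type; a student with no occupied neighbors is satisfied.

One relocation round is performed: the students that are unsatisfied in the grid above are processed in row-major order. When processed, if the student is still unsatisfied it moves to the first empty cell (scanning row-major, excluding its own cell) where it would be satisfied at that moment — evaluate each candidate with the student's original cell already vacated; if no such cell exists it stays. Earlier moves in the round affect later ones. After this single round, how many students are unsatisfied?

1

Initially unsatisfied (in order): (1,2), (2,2).
  (1,2) → (0,0).
  (2,2) → (0,1).
Resulting grid:
P P Q Q
P . . Q
Q P . Q
Q Q Q Q
Unsatisfied now: (2,1).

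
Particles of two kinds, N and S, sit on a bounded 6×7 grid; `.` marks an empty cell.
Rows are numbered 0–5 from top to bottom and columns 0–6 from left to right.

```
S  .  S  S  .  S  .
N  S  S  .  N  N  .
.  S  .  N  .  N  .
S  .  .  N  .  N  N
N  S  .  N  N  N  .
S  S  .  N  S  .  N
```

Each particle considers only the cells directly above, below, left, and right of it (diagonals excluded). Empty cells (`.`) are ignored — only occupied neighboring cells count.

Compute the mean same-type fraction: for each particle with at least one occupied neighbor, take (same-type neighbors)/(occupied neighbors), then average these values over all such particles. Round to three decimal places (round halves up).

Row 0: (0,0)S 0/1 · (0,2)S 2/2 · (0,3)S 1/1 · (0,5)S 0/1
Row 1: (1,0)N 0/2 · (1,1)S 2/3 · (1,2)S 2/2 · (1,4)N 1/1 · (1,5)N 2/3
Row 2: (2,1)S 1/1 · (2,3)N 1/1 · (2,5)N 2/2
Row 3: (3,0)S 0/1 · (3,3)N 2/2 · (3,5)N 3/3 · (3,6)N 1/1
Row 4: (4,0)N 0/3 · (4,1)S 1/2 · (4,3)N 3/3 · (4,4)N 2/3 · (4,5)N 2/2
Row 5: (5,0)S 1/2 · (5,1)S 2/2 · (5,3)N 1/2 · (5,4)S 0/2 · (5,6)N — no occupied neighbors
Sum over 25 particles: 0/1 + 2/2 + 1/1 + 0/1 + 0/2 + 2/3 + 2/2 + 1/1 + 2/3 + 1/1 + 1/1 + 2/2 + 0/1 + 2/2 + 3/3 + 1/1 + 0/3 + 1/2 + 3/3 + 2/3 + 2/2 + 1/2 + 2/2 + 1/2 + 0/2 = 33/2; mean = 33/2 ÷ 25 = 33/50 = 0.66 → 0.660.

0.660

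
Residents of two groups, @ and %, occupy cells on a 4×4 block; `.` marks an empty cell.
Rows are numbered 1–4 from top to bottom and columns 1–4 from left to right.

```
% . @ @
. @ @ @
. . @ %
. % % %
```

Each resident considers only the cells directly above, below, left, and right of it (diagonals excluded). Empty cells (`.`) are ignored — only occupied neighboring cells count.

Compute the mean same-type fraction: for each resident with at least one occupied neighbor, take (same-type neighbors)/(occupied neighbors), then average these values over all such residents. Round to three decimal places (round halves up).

0.800

(1,1)% — no occupied neighbors
(1,3)@ 2/2
(1,4)@ 2/2
(2,2)@ 1/1
(2,3)@ 4/4
(2,4)@ 2/3
(3,3)@ 1/3
(3,4)% 1/3
(4,2)% 1/1
(4,3)% 2/3
(4,4)% 2/2
Sum over 10 residents: 2/2 + 2/2 + 1/1 + 4/4 + 2/3 + 1/3 + 1/3 + 1/1 + 2/3 + 2/2 = 8; mean = 8 ÷ 10 = 4/5 = 0.8 → 0.800.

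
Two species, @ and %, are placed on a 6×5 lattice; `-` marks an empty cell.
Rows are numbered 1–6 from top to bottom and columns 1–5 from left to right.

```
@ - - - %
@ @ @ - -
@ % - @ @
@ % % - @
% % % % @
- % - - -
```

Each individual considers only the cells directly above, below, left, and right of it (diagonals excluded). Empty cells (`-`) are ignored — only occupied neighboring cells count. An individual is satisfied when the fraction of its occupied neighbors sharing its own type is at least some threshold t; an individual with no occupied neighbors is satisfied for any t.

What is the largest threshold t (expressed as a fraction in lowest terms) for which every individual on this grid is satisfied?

(1,1)@ 1/1
(1,5)% — no occupied neighbors
(2,1)@ 3/3
(2,2)@ 2/3
(2,3)@ 1/1
(3,1)@ 2/3
(3,2)% 1/3
(3,4)@ 1/1
(3,5)@ 2/2
(4,1)@ 1/3
(4,2)% 3/4
(4,3)% 2/2
(4,5)@ 2/2
(5,1)% 1/2
(5,2)% 4/4
(5,3)% 3/3
(5,4)% 1/2
(5,5)@ 1/2
(6,2)% 1/1
The smallest same-type fraction is 1/3 at (3,2), which reduces to 1/3. Any threshold above that leaves this individual unsatisfied.

1/3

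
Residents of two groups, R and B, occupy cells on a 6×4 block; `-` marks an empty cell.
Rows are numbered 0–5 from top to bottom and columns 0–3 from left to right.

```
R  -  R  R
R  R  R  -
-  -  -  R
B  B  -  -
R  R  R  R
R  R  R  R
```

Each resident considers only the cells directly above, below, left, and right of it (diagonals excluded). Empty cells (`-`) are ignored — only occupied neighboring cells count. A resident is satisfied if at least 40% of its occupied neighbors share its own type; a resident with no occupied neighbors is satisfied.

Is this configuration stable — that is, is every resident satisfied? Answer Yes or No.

(0,0)R 1/1 ✓
(0,2)R 2/2 ✓
(0,3)R 1/1 ✓
(1,0)R 2/2 ✓
(1,1)R 2/2 ✓
(1,2)R 2/2 ✓
(2,3)R 0/0 ✓
(3,0)B 1/2 ✓
(3,1)B 1/2 ✓
(4,0)R 2/3 ✓
(4,1)R 3/4 ✓
(4,2)R 3/3 ✓
(4,3)R 2/2 ✓
(5,0)R 2/2 ✓
(5,1)R 3/3 ✓
(5,2)R 3/3 ✓
(5,3)R 2/2 ✓
All meet the threshold, so the configuration is stable.

Yes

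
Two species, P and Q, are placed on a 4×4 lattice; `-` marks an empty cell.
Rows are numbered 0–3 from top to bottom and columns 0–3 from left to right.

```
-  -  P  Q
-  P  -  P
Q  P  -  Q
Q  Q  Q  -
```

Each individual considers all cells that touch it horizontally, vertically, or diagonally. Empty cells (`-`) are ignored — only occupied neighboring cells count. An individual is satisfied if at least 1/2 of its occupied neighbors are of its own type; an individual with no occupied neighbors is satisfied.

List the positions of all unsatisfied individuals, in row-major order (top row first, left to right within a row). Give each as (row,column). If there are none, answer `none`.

(0,2)P 2/3 ✓
(0,3)Q 0/2 ✗
(1,1)P 2/3 ✓
(1,3)P 1/3 ✗
(2,0)Q 2/4 ✓
(2,1)P 1/5 ✗
(2,3)Q 1/2 ✓
(3,0)Q 2/3 ✓
(3,1)Q 3/4 ✓
(3,2)Q 2/3 ✓

(0,3), (1,3), (2,1)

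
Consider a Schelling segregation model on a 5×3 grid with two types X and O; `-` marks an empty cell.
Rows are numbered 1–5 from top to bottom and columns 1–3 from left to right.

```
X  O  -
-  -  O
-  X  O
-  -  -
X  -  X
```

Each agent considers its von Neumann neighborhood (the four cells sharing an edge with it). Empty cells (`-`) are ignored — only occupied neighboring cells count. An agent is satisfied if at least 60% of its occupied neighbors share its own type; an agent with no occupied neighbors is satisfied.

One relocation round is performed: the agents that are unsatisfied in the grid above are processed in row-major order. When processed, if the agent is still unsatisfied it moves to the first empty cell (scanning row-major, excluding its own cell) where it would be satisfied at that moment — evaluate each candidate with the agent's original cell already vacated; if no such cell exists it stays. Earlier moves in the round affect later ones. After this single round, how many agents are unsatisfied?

0

Initially unsatisfied (in order): (1,1), (1,2), (3,2), (3,3).
  (1,1) → (2,1).
  (1,2): now satisfied by earlier moves; stays.
  (3,2) → (3,1).
  (3,3): now satisfied by earlier moves; stays.
Resulting grid:
- O -
X - O
X - O
- - -
X - X
All satisfied now.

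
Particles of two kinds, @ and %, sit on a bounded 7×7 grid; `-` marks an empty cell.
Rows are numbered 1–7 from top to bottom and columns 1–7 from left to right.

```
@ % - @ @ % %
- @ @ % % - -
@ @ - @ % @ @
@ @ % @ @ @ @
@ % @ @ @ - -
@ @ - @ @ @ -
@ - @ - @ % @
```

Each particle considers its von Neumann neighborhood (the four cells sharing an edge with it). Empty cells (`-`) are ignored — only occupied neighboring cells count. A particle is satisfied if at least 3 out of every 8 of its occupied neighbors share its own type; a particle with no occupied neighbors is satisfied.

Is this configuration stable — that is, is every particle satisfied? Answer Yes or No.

Row 1: (1,1)@ 0/1 not · (1,2)% 0/2 not · (1,4)@ 1/2 satisfied · (1,5)@ 1/3 not · (1,6)% 1/2 satisfied · (1,7)% 1/1 satisfied
Row 2: (2,2)@ 2/3 satisfied · (2,3)@ 1/2 satisfied · (2,4)% 1/4 not · (2,5)% 2/3 satisfied
Row 3: (3,1)@ 2/2 satisfied · (3,2)@ 3/3 satisfied · (3,4)@ 1/3 not · (3,5)% 1/4 not · (3,6)@ 2/3 satisfied · (3,7)@ 2/2 satisfied
Row 4: (4,1)@ 3/3 satisfied · (4,2)@ 2/4 satisfied · (4,3)% 0/3 not · (4,4)@ 3/4 satisfied · (4,5)@ 3/4 satisfied · (4,6)@ 3/3 satisfied · (4,7)@ 2/2 satisfied
Row 5: (5,1)@ 2/3 satisfied · (5,2)% 0/4 not · (5,3)@ 1/3 not · (5,4)@ 4/4 satisfied · (5,5)@ 3/3 satisfied
Row 6: (6,1)@ 3/3 satisfied · (6,2)@ 1/2 satisfied · (6,4)@ 2/2 satisfied · (6,5)@ 4/4 satisfied · (6,6)@ 1/2 satisfied
Row 7: (7,1)@ 1/1 satisfied · (7,3)@ 0/0 satisfied · (7,5)@ 1/2 satisfied · (7,6)% 0/3 not · (7,7)@ 0/1 not
For instance (1,1) has only 0/1 same-type neighbors, below 3/8.

No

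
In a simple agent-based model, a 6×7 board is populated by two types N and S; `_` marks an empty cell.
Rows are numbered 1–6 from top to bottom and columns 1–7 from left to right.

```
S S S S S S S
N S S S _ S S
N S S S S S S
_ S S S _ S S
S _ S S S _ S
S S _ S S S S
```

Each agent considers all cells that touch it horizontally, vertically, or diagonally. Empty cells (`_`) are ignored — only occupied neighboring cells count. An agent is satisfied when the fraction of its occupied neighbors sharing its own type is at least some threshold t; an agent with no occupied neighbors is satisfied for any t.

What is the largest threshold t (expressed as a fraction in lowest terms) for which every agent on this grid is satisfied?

1/5

(1,1)S 2/3
(1,2)S 4/5
(1,3)S 5/5
(1,4)S 4/4
(1,5)S 4/4
(1,6)S 4/4
(1,7)S 3/3
(2,1)N 1/5
(2,2)S 6/8
(2,3)S 8/8
(2,4)S 7/7
(2,6)S 7/7
(2,7)S 5/5
(3,1)N 1/4
(3,2)S 5/7
(3,3)S 8/8
(3,4)S 6/6
(3,5)S 6/6
(3,6)S 6/6
(3,7)S 5/5
(4,2)S 5/6
(4,3)S 7/7
(4,4)S 7/7
(4,6)S 6/6
(4,7)S 4/4
(5,1)S 3/3
(5,3)S 6/6
(5,4)S 6/6
(5,5)S 6/6
(5,7)S 4/4
(6,1)S 2/2
(6,2)S 3/3
(6,4)S 4/4
(6,5)S 4/4
(6,6)S 4/4
(6,7)S 2/2
The smallest same-type fraction is 1/5 at (2,1), which reduces to 1/5. Any threshold above that leaves this agent unsatisfied.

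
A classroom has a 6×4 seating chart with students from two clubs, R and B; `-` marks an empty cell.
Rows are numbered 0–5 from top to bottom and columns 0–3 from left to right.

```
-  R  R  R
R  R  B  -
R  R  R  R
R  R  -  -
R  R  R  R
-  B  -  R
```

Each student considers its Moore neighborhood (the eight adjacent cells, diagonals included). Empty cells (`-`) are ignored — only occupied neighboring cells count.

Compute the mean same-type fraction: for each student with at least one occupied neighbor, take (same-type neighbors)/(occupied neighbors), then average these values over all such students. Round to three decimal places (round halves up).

(0,1)R 3/4
(0,2)R 3/4
(0,3)R 1/2
(1,0)R 4/4
(1,1)R 6/7
(1,2)B 0/7
(2,0)R 5/5
(2,1)R 6/7
(2,2)R 4/5
(2,3)R 1/2
(3,0)R 5/5
(3,1)R 7/7
(4,0)R 3/4
(4,1)R 4/5
(4,2)R 4/5
(4,3)R 2/2
(5,1)B 0/3
(5,3)R 2/2
Sum over 18 students: 3/4 + 3/4 + 1/2 + 4/4 + 6/7 + 0/7 + 5/5 + 6/7 + 4/5 + 1/2 + 5/5 + 7/7 + 3/4 + 4/5 + 4/5 + 2/2 + 0/3 + 2/2 = 1871/140; mean = 1871/140 ÷ 18 = 1871/2520 = 0.742460… → 0.742.

0.742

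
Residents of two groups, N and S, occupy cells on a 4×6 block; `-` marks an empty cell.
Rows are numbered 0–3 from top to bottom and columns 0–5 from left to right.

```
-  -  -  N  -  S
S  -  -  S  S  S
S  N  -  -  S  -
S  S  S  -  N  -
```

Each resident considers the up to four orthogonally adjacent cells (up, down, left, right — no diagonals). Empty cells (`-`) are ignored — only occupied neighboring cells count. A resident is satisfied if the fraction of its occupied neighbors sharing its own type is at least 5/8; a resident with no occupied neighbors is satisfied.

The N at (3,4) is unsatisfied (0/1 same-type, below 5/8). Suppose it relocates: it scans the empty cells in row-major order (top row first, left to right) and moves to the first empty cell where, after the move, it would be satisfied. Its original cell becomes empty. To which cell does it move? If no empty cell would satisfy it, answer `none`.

(0,1)

Vacating (3,4). Empty cells in order:
  (0,0): 0/1 same-type → still unsatisfied.
  (0,1): 0/0 same-type → satisfied — stop here.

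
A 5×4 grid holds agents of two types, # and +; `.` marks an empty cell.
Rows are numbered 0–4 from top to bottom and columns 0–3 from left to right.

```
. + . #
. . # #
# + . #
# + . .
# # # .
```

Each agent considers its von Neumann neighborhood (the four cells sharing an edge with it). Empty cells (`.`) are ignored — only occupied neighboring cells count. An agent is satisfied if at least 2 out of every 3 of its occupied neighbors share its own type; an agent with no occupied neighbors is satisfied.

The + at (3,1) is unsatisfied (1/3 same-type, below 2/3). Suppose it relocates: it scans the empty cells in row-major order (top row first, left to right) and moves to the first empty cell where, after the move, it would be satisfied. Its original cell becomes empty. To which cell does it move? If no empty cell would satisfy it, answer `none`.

Vacating (3,1). Empty cells in order:
  (0,0): 1/1 same-type → satisfied — stop here.

(0,0)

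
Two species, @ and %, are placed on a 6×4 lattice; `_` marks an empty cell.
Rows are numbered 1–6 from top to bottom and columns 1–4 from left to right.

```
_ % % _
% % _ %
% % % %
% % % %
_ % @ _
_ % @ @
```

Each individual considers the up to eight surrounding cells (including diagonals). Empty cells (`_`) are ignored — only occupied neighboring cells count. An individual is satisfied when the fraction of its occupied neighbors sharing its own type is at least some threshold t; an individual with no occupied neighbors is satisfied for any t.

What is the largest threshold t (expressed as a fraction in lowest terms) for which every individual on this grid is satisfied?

Row 1: (1,2)% 3/3 · (1,3)% 3/3
Row 2: (2,1)% 4/4 · (2,2)% 6/6 · (2,4)% 3/3
Row 3: (3,1)% 5/5 · (3,2)% 7/7 · (3,3)% 7/7 · (3,4)% 4/4
Row 4: (4,1)% 4/4 · (4,2)% 6/7 · (4,3)% 6/7 · (4,4)% 3/4
Row 5: (5,2)% 4/6 · (5,3)@ 2/7
Row 6: (6,2)% 1/3 · (6,3)@ 2/4 · (6,4)@ 2/2
The smallest same-type fraction is 2/7 at (5,3), which reduces to 2/7. Any threshold above that leaves this individual unsatisfied.

2/7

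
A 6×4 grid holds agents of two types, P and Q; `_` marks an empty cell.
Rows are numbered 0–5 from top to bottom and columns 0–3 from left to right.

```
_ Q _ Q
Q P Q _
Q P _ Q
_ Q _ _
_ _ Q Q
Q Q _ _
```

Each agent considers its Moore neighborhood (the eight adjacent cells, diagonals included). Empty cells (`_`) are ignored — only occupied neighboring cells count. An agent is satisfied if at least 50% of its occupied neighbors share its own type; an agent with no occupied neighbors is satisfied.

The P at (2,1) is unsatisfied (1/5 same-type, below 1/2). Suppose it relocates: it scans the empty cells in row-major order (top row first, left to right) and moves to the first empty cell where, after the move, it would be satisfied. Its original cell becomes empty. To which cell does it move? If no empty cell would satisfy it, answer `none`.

Vacating (2,1). Empty cells in order:
  (0,0): 1/3 same-type → still unsatisfied.
  (0,2): 1/4 same-type → still unsatisfied.
  (1,3): 0/3 same-type → still unsatisfied.
  (2,2): 1/4 same-type → still unsatisfied.
  (3,0): 0/2 same-type → still unsatisfied.
  (3,2): 0/4 same-type → still unsatisfied.
  (3,3): 0/3 same-type → still unsatisfied.
  (4,0): 0/3 same-type → still unsatisfied.
  (4,1): 0/4 same-type → still unsatisfied.
  (5,2): 0/3 same-type → still unsatisfied.
  (5,3): 0/2 same-type → still unsatisfied.

none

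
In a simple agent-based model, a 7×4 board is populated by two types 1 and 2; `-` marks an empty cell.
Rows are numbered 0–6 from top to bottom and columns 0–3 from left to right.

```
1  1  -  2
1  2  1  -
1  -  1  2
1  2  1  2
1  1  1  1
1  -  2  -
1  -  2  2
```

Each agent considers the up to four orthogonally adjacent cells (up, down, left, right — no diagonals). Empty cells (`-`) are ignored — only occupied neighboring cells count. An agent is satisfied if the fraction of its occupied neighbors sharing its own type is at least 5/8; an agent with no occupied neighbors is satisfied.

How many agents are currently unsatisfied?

9

(0,0)1 2/2 ok
(0,1)1 1/2 unhappy
(0,3)2 0/0 ok
(1,0)1 2/3 ok
(1,1)2 0/3 unhappy
(1,2)1 1/2 unhappy
(2,0)1 2/2 ok
(2,2)1 2/3 ok
(2,3)2 1/2 unhappy
(3,0)1 2/3 ok
(3,1)2 0/3 unhappy
(3,2)1 2/4 unhappy
(3,3)2 1/3 unhappy
(4,0)1 3/3 ok
(4,1)1 2/3 ok
(4,2)1 3/4 ok
(4,3)1 1/2 unhappy
(5,0)1 2/2 ok
(5,2)2 1/2 unhappy
(6,0)1 1/1 ok
(6,2)2 2/2 ok
(6,3)2 1/1 ok
Unsatisfied: (0,1), (1,1), (1,2), (2,3), (3,1), (3,2), (3,3), (4,3), (5,2) — 9 in total.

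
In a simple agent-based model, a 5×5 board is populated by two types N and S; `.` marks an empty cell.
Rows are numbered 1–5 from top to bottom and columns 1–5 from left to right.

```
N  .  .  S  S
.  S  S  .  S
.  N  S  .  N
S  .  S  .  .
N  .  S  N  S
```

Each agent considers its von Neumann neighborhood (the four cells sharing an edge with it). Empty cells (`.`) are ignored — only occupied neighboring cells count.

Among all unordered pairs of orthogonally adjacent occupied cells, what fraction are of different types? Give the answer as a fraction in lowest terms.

1/2

Scan each occupied cell's neighbors to the right and below so each pair is counted once.
Row 1: S(1,4)–S(1,5)= S(1,5)–S(2,5)=  → 0/2 unlike.
Row 2: S(2,2)–S(2,3)= S(2,2)–N(3,2)≠ S(2,3)–S(3,3)= S(2,5)–N(3,5)≠  → 2/4 unlike.
Row 3: N(3,2)–S(3,3)≠ S(3,3)–S(4,3)=  → 1/2 unlike.
Row 4: S(4,1)–N(5,1)≠ S(4,3)–S(5,3)=  → 1/2 unlike.
Row 5: S(5,3)–N(5,4)≠ N(5,4)–S(5,5)≠  → 2/2 unlike.
Total adjacent occupied pairs: 12; unlike-type pairs: 6.
6/12 reduces to 1/2.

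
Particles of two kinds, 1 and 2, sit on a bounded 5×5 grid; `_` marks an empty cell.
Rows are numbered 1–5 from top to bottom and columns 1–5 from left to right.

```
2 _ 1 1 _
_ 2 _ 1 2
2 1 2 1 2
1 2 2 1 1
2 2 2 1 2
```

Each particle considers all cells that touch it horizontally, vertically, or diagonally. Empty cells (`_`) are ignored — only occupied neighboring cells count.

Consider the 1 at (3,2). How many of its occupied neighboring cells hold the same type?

Occupied neighbors of (3,2): (2,2)=2, (3,1)=2, (3,3)=2, (4,1)=1, (4,2)=2, (4,3)=2.
Same type (1): 1 of 6.

1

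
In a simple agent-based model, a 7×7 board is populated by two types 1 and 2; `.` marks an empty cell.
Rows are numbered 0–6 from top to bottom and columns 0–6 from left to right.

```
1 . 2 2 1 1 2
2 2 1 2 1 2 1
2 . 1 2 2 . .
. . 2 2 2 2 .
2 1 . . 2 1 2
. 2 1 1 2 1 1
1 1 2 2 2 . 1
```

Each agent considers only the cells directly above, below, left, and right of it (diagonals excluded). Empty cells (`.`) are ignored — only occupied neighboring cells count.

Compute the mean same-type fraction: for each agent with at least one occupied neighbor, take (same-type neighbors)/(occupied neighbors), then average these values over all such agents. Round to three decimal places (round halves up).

(0,0)1 0/1
(0,2)2 1/2
(0,3)2 2/3
(0,4)1 2/3
(0,5)1 1/3
(0,6)2 0/2
(1,0)2 2/3
(1,1)2 1/2
(1,2)1 1/4
(1,3)2 2/4
(1,4)1 1/4
(1,5)2 0/3
(1,6)1 0/2
(2,0)2 1/1
(2,2)1 1/3
(2,3)2 3/4
(2,4)2 2/3
(3,2)2 1/2
(3,3)2 3/3
(3,4)2 4/4
(3,5)2 1/2
(4,0)2 0/1
(4,1)1 0/2
(4,4)2 2/3
(4,5)1 1/4
(4,6)2 0/2
(5,1)2 0/3
(5,2)1 1/3
(5,3)1 1/3
(5,4)2 2/4
(5,5)1 2/3
(5,6)1 2/3
(6,0)1 1/1
(6,1)1 1/3
(6,2)2 1/3
(6,3)2 2/3
(6,4)2 2/2
(6,6)1 1/1
Sum over 38 agents: 0/1 + 1/2 + 2/3 + 2/3 + 1/3 + 0/2 + 2/3 + 1/2 + 1/4 + 2/4 + 1/4 + 0/3 + 0/2 + 1/1 + 1/3 + 3/4 + 2/3 + 1/2 + 3/3 + 4/4 + 1/2 + 0/1 + 0/2 + 2/3 + 1/4 + 0/2 + 0/3 + 1/3 + 1/3 + 2/4 + 2/3 + 2/3 + 1/1 + 1/3 + 1/3 + 2/3 + 2/2 + 1/1 = 107/6; mean = 107/6 ÷ 38 = 107/228 = 0.469298… → 0.469.

0.469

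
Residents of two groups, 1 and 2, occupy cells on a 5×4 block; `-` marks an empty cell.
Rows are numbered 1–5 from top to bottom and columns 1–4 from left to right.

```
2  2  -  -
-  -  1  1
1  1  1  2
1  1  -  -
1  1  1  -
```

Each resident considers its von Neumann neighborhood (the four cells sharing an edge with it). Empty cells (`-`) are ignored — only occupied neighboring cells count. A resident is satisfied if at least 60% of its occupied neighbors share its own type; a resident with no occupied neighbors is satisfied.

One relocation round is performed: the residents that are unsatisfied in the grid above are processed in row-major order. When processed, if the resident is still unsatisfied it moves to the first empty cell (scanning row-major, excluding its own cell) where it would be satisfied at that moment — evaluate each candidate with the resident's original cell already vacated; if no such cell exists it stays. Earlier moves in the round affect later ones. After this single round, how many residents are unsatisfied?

Initially unsatisfied (in order): (2,4), (3,4).
  (2,4) → (1,4).
  (3,4) → (4,4).
Resulting grid:
2 2 - 1
- - 1 -
1 1 1 -
1 1 - 2
1 1 1 -
All satisfied now.

0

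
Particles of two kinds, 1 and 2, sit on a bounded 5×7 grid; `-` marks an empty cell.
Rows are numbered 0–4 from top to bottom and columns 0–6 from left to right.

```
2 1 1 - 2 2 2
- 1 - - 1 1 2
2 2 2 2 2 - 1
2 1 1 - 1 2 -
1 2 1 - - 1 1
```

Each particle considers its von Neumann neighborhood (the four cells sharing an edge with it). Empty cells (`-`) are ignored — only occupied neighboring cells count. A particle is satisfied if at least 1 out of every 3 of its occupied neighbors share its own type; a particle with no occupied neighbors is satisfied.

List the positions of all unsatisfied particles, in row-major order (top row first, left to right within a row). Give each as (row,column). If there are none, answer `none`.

(0,0), (2,6), (3,1), (3,4), (3,5), (4,0), (4,1)

(0,0)2 0/1 ✗
(0,1)1 2/3 ✓
(0,2)1 1/1 ✓
(0,4)2 1/2 ✓
(0,5)2 2/3 ✓
(0,6)2 2/2 ✓
(1,1)1 1/2 ✓
(1,4)1 1/3 ✓
(1,5)1 1/3 ✓
(1,6)2 1/3 ✓
(2,0)2 2/2 ✓
(2,1)2 2/4 ✓
(2,2)2 2/3 ✓
(2,3)2 2/2 ✓
(2,4)2 1/3 ✓
(2,6)1 0/1 ✗
(3,0)2 1/3 ✓
(3,1)1 1/4 ✗
(3,2)1 2/3 ✓
(3,4)1 0/2 ✗
(3,5)2 0/2 ✗
(4,0)1 0/2 ✗
(4,1)2 0/3 ✗
(4,2)1 1/2 ✓
(4,5)1 1/2 ✓
(4,6)1 1/1 ✓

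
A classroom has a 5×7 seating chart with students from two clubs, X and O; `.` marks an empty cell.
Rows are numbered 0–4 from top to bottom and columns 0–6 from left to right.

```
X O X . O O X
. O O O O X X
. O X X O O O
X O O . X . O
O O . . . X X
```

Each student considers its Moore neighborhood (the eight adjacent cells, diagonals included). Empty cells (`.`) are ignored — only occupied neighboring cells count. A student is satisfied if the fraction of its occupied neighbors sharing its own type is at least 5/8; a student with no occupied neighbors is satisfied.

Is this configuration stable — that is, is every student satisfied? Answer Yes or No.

Row 0: (0,0)X 0/2 ✗ · (0,1)O 2/4 ✗ · (0,2)X 0/4 ✗ · (0,4)O 3/4 ✓ · (0,5)O 2/5 ✗ · (0,6)X 2/3 ✓
Row 1: (1,1)O 3/6 ✗ · (1,2)O 4/7 ✗ · (1,3)O 4/7 ✗ · (1,4)O 5/7 ✓ · (1,5)X 2/8 ✗ · (1,6)X 2/5 ✗
Row 2: (2,1)O 4/6 ✓ · (2,2)X 1/7 ✗ · (2,3)X 2/7 ✗ · (2,4)O 3/6 ✗ · (2,5)O 4/7 ✗ · (2,6)O 2/4 ✗
Row 3: (3,0)X 0/4 ✗ · (3,1)O 4/6 ✓ · (3,2)O 3/5 ✗ · (3,4)X 2/4 ✗ · (3,6)O 2/4 ✗
Row 4: (4,0)O 2/3 ✓ · (4,1)O 3/4 ✓ · (4,5)X 2/3 ✓ · (4,6)X 1/2 ✗
For instance (0,0) has only 0/2 same-type neighbors, below 5/8.

No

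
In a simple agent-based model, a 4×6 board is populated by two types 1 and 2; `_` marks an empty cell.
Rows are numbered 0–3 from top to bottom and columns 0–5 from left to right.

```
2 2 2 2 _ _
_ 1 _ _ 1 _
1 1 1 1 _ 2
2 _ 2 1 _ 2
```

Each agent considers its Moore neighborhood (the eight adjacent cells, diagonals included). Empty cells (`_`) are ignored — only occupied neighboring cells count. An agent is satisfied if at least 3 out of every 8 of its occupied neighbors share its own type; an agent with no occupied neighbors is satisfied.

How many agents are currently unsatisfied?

(0,0)2 1/2 ✓
(0,1)2 2/3 ✓
(0,2)2 2/3 ✓
(0,3)2 1/2 ✓
(1,1)1 3/6 ✓
(1,4)1 1/3 ✗
(2,0)1 2/3 ✓
(2,1)1 3/5 ✓
(2,2)1 4/5 ✓
(2,3)1 3/4 ✓
(2,5)2 1/2 ✓
(3,0)2 0/2 ✗
(3,2)2 0/4 ✗
(3,3)1 2/3 ✓
(3,5)2 1/1 ✓
Unsatisfied: (1,4), (3,0), (3,2) — 3 in total.

3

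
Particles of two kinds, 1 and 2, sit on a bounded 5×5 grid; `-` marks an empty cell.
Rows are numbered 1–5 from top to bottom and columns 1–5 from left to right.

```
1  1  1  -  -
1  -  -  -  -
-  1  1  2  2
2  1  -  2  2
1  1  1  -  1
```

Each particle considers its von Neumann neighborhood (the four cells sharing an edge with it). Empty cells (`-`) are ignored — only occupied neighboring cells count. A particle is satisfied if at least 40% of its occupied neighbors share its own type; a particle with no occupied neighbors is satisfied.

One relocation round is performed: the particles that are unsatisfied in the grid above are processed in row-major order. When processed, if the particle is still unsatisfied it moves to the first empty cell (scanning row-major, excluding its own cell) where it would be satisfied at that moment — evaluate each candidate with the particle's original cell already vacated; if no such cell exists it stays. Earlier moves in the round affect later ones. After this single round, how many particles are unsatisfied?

Initially unsatisfied (in order): (4,1), (5,5).
  (4,1) → (1,5).
  (5,5) → (1,4).
Resulting grid:
1 1 1 1 2
1 - - - -
- 1 1 2 2
- 1 - 2 2
1 1 1 - -
Unsatisfied now: (1,5).

1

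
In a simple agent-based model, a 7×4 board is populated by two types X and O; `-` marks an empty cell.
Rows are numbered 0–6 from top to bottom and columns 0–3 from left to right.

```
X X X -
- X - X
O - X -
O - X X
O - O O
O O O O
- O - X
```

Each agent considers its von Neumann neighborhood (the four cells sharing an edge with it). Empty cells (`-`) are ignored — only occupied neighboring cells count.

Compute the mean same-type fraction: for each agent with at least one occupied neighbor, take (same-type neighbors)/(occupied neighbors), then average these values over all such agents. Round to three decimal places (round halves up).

0.843

Row 0: (0,0)X 1/1 · (0,1)X 3/3 · (0,2)X 1/1
Row 1: (1,1)X 1/1 · (1,3)X — no occupied neighbors
Row 2: (2,0)O 1/1 · (2,2)X 1/1
Row 3: (3,0)O 2/2 · (3,2)X 2/3 · (3,3)X 1/2
Row 4: (4,0)O 2/2 · (4,2)O 2/3 · (4,3)O 2/3
Row 5: (5,0)O 2/2 · (5,1)O 3/3 · (5,2)O 3/3 · (5,3)O 2/3
Row 6: (6,1)O 1/1 · (6,3)X 0/1
Sum over 18 agents: 1/1 + 3/3 + 1/1 + 1/1 + 1/1 + 1/1 + 2/2 + 2/3 + 1/2 + 2/2 + 2/3 + 2/3 + 2/2 + 3/3 + 3/3 + 2/3 + 1/1 + 0/1 = 91/6; mean = 91/6 ÷ 18 = 91/108 = 0.842592… → 0.843.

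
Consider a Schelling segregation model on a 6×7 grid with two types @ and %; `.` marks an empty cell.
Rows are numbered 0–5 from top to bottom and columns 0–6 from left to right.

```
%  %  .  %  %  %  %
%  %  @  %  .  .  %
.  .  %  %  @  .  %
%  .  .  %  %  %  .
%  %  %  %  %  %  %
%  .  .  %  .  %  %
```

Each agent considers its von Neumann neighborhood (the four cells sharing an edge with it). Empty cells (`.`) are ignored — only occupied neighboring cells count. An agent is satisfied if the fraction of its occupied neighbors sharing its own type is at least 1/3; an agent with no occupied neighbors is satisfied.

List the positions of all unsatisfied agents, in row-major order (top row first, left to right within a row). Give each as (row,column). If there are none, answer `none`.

(1,2), (2,4)

Row 0: (0,0)% 2/2 satisfied · (0,1)% 2/2 satisfied · (0,3)% 2/2 satisfied · (0,4)% 2/2 satisfied · (0,5)% 2/2 satisfied · (0,6)% 2/2 satisfied
Row 1: (1,0)% 2/2 satisfied · (1,1)% 2/3 satisfied · (1,2)@ 0/3 not · (1,3)% 2/3 satisfied · (1,6)% 2/2 satisfied
Row 2: (2,2)% 1/2 satisfied · (2,3)% 3/4 satisfied · (2,4)@ 0/2 not · (2,6)% 1/1 satisfied
Row 3: (3,0)% 1/1 satisfied · (3,3)% 3/3 satisfied · (3,4)% 3/4 satisfied · (3,5)% 2/2 satisfied
Row 4: (4,0)% 3/3 satisfied · (4,1)% 2/2 satisfied · (4,2)% 2/2 satisfied · (4,3)% 4/4 satisfied · (4,4)% 3/3 satisfied · (4,5)% 4/4 satisfied · (4,6)% 2/2 satisfied
Row 5: (5,0)% 1/1 satisfied · (5,3)% 1/1 satisfied · (5,5)% 2/2 satisfied · (5,6)% 2/2 satisfied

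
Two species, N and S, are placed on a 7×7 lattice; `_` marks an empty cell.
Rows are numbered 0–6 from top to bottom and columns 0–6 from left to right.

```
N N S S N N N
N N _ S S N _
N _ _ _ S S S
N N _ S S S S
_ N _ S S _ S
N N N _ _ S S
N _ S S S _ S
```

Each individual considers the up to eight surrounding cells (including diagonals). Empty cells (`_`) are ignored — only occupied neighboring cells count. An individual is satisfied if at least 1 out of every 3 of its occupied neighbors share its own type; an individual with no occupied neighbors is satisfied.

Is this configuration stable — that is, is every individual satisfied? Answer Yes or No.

Row 0: (0,0)N 3/3 ✓ · (0,1)N 3/4 ✓ · (0,2)S 2/4 ✓ · (0,3)S 3/4 ✓ · (0,4)N 2/5 ✓ · (0,5)N 3/4 ✓ · (0,6)N 2/2 ✓
Row 1: (1,0)N 4/4 ✓ · (1,1)N 4/5 ✓ · (1,3)S 4/5 ✓ · (1,4)S 4/7 ✓ · (1,5)N 3/7 ✓
Row 2: (2,0)N 4/4 ✓ · (2,4)S 6/7 ✓ · (2,5)S 6/7 ✓ · (2,6)S 3/4 ✓
Row 3: (3,0)N 3/3 ✓ · (3,1)N 3/3 ✓ · (3,3)S 4/4 ✓ · (3,4)S 6/6 ✓ · (3,5)S 7/7 ✓ · (3,6)S 4/4 ✓
Row 4: (4,1)N 5/5 ✓ · (4,3)S 3/4 ✓ · (4,4)S 5/5 ✓ · (4,6)S 4/4 ✓
Row 5: (5,0)N 3/3 ✓ · (5,1)N 4/5 ✓ · (5,2)N 2/5 ✓ · (5,5)S 5/5 ✓ · (5,6)S 3/3 ✓
Row 6: (6,0)N 2/2 ✓ · (6,2)S 1/3 ✓ · (6,3)S 2/3 ✓ · (6,4)S 2/2 ✓ · (6,6)S 2/2 ✓
All meet the threshold, so the configuration is stable.

Yes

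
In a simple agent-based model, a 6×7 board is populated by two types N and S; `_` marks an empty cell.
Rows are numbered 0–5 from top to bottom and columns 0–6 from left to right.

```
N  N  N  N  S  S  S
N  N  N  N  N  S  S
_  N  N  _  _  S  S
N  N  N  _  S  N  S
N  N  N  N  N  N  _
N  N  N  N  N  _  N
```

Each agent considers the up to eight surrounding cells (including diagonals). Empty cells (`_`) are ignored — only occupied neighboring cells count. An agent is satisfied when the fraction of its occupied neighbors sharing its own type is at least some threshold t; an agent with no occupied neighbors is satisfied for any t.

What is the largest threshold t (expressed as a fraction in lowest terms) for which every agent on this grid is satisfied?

1/5

(0,0)N 3/3
(0,1)N 5/5
(0,2)N 5/5
(0,3)N 4/5
(0,4)S 2/5
(0,5)S 4/5
(0,6)S 3/3
(1,0)N 4/4
(1,1)N 7/7
(1,2)N 7/7
(1,3)N 5/6
(1,4)N 2/6
(1,5)S 6/7
(1,6)S 5/5
(2,1)N 7/7
(2,2)N 6/6
(2,5)S 5/7
(2,6)S 4/5
(3,0)N 4/4
(3,1)N 7/7
(3,2)N 6/6
(3,4)S 1/5
(3,5)N 2/6
(3,6)S 2/4
(4,0)N 5/5
(4,1)N 8/8
(4,2)N 7/7
(4,3)N 6/7
(4,4)N 5/6
(4,5)N 4/6
(5,0)N 3/3
(5,1)N 5/5
(5,2)N 5/5
(5,3)N 5/5
(5,4)N 4/4
(5,6)N 1/1
The smallest same-type fraction is 1/5 at (3,4), which reduces to 1/5. Any threshold above that leaves this agent unsatisfied.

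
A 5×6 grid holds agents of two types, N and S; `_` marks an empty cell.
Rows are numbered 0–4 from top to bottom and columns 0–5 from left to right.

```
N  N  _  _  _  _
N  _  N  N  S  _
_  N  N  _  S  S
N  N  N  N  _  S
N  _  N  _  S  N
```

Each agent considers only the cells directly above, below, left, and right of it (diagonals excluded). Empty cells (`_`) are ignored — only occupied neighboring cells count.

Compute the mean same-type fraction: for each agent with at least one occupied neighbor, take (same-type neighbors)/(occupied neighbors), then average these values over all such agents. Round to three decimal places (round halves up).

0.816

(0,0)N 2/2
(0,1)N 1/1
(1,0)N 1/1
(1,2)N 2/2
(1,3)N 1/2
(1,4)S 1/2
(2,1)N 2/2
(2,2)N 3/3
(2,4)S 2/2
(2,5)S 2/2
(3,0)N 2/2
(3,1)N 3/3
(3,2)N 4/4
(3,3)N 1/1
(3,5)S 1/2
(4,0)N 1/1
(4,2)N 1/1
(4,4)S 0/1
(4,5)N 0/2
Sum over 19 agents: 2/2 + 1/1 + 1/1 + 2/2 + 1/2 + 1/2 + 2/2 + 3/3 + 2/2 + 2/2 + 2/2 + 3/3 + 4/4 + 1/1 + 1/2 + 1/1 + 1/1 + 0/1 + 0/2 = 31/2; mean = 31/2 ÷ 19 = 31/38 = 0.815789… → 0.816.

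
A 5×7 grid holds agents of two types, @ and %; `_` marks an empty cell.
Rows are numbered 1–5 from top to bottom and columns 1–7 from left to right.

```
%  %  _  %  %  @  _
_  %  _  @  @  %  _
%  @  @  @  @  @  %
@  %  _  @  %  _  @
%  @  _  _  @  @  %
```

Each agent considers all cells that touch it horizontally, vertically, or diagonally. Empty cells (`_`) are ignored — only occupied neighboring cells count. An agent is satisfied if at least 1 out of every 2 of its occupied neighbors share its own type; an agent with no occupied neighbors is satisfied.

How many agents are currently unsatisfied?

(1,1)% 2/2 satisfied
(1,2)% 2/2 satisfied
(1,4)% 1/3 not
(1,5)% 2/5 not
(1,6)@ 1/3 not
(2,2)% 3/5 satisfied
(2,4)@ 4/6 satisfied
(2,5)@ 5/8 satisfied
(2,6)% 2/6 not
(3,1)% 2/4 satisfied
(3,2)@ 2/5 not
(3,3)@ 4/6 satisfied
(3,4)@ 5/6 satisfied
(3,5)@ 5/7 satisfied
(3,6)@ 3/6 satisfied
(3,7)% 1/3 not
(4,1)@ 2/5 not
(4,2)% 2/6 not
(4,4)@ 4/5 satisfied
(4,5)% 0/6 not
(4,7)@ 2/4 satisfied
(5,1)% 1/3 not
(5,2)@ 1/3 not
(5,5)@ 2/3 satisfied
(5,6)@ 2/4 satisfied
(5,7)% 0/2 not
Unsatisfied: (1,4), (1,5), (1,6), (2,6), (3,2), (3,7), (4,1), (4,2), (4,5), (5,1), (5,2), (5,7) — 12 in total.

12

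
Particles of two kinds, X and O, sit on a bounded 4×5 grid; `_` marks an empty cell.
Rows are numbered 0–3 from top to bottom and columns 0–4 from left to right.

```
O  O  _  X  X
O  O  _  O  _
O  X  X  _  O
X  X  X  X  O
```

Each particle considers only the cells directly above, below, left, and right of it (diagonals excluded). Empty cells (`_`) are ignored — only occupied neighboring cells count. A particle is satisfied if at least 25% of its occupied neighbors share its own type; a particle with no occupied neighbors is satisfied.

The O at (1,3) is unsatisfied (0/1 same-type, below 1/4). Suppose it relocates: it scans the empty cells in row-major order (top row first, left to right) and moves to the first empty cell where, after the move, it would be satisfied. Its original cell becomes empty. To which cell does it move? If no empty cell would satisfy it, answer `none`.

(0,2)

Vacating (1,3). Empty cells in order:
  (0,2): 1/2 same-type → satisfied — stop here.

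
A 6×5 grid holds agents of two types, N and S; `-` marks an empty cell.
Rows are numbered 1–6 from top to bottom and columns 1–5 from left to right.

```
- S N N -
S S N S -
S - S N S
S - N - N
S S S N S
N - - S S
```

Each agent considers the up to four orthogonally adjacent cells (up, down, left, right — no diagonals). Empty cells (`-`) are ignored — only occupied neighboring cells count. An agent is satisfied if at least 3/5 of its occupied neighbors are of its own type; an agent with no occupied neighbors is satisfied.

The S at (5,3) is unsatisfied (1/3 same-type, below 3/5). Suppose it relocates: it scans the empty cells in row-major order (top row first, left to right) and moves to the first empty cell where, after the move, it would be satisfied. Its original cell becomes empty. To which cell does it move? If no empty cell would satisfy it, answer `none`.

(1,1)

Vacating (5,3). Empty cells in order:
  (1,1): 2/2 same-type → satisfied — stop here.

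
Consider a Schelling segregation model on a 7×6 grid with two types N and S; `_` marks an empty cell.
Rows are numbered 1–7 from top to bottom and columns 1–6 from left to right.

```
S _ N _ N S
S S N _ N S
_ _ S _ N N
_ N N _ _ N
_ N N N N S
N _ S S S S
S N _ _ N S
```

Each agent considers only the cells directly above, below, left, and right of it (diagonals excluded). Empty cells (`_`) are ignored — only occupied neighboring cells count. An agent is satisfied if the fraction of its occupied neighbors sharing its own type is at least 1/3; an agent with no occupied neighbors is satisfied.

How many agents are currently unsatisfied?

Row 1: (1,1)S 1/1 ok · (1,3)N 1/1 ok · (1,5)N 1/2 ok · (1,6)S 1/2 ok
Row 2: (2,1)S 2/2 ok · (2,2)S 1/2 ok · (2,3)N 1/3 ok · (2,5)N 2/3 ok · (2,6)S 1/3 ok
Row 3: (3,3)S 0/2 unhappy · (3,5)N 2/2 ok · (3,6)N 2/3 ok
Row 4: (4,2)N 2/2 ok · (4,3)N 2/3 ok · (4,6)N 1/2 ok
Row 5: (5,2)N 2/2 ok · (5,3)N 3/4 ok · (5,4)N 2/3 ok · (5,5)N 1/3 ok · (5,6)S 1/3 ok
Row 6: (6,1)N 0/1 unhappy · (6,3)S 1/2 ok · (6,4)S 2/3 ok · (6,5)S 2/4 ok · (6,6)S 3/3 ok
Row 7: (7,1)S 0/2 unhappy · (7,2)N 0/1 unhappy · (7,5)N 0/2 unhappy · (7,6)S 1/2 ok
Unsatisfied: (3,3), (6,1), (7,1), (7,2), (7,5) — 5 in total.

5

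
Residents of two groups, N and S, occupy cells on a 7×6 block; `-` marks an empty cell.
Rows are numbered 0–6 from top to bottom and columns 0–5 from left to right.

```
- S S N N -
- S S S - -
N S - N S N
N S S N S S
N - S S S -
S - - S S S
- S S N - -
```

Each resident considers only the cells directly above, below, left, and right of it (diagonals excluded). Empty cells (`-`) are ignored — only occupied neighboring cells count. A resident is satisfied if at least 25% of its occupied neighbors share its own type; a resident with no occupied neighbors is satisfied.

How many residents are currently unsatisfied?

3

(0,1)S 2/2 ok
(0,2)S 2/3 ok
(0,3)N 1/3 ok
(0,4)N 1/1 ok
(1,1)S 3/3 ok
(1,2)S 3/3 ok
(1,3)S 1/3 ok
(2,0)N 1/2 ok
(2,1)S 2/3 ok
(2,3)N 1/3 ok
(2,4)S 1/3 ok
(2,5)N 0/2 unhappy
(3,0)N 2/3 ok
(3,1)S 2/3 ok
(3,2)S 2/3 ok
(3,3)N 1/4 ok
(3,4)S 3/4 ok
(3,5)S 1/2 ok
(4,0)N 1/2 ok
(4,2)S 2/2 ok
(4,3)S 3/4 ok
(4,4)S 3/3 ok
(5,0)S 0/1 unhappy
(5,3)S 2/3 ok
(5,4)S 3/3 ok
(5,5)S 1/1 ok
(6,1)S 1/1 ok
(6,2)S 1/2 ok
(6,3)N 0/2 unhappy
Unsatisfied: (2,5), (5,0), (6,3) — 3 in total.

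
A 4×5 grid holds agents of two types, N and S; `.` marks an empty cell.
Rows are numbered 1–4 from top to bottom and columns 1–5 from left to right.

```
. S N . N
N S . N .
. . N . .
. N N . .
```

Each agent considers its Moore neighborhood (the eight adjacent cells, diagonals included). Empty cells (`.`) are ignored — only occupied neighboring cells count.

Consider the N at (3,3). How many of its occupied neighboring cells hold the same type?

Occupied neighbors of (3,3): (2,2)=S, (2,4)=N, (4,2)=N, (4,3)=N.
Same type (N): 3 of 4.

3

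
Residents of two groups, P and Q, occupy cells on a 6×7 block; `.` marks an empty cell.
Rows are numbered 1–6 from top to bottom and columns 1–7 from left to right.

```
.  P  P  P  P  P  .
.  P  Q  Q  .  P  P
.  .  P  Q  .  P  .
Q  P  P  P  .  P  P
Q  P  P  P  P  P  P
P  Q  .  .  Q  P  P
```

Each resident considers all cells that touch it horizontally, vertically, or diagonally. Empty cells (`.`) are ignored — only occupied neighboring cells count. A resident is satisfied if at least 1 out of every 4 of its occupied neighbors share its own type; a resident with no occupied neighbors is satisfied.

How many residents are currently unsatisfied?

1

Row 1: (1,2)P 2/3 ok · (1,3)P 3/5 ok · (1,4)P 2/4 ok · (1,5)P 3/4 ok · (1,6)P 3/3 ok
Row 2: (2,2)P 3/4 ok · (2,3)Q 2/7 ok · (2,4)Q 2/6 ok · (2,6)P 4/4 ok · (2,7)P 3/3 ok
Row 3: (3,3)P 4/7 ok · (3,4)Q 2/5 ok · (3,6)P 4/4 ok
Row 4: (4,1)Q 1/3 ok · (4,2)P 4/6 ok · (4,3)P 6/7 ok · (4,4)P 5/6 ok · (4,6)P 5/5 ok · (4,7)P 4/4 ok
Row 5: (5,1)Q 2/5 ok · (5,2)P 4/7 ok · (5,3)P 5/6 ok · (5,4)P 4/5 ok · (5,5)P 5/6 ok · (5,6)P 6/7 ok · (5,7)P 5/5 ok
Row 6: (6,1)P 1/3 ok · (6,2)Q 1/4 ok · (6,5)Q 0/4 unhappy · (6,6)P 4/5 ok · (6,7)P 3/3 ok
Unsatisfied: (6,5) — 1 in total.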